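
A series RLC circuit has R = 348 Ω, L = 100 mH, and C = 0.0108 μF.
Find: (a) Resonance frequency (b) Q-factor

Step 1 — Resonance condition Im(Z)=0 gives ω₀ = 1/√(LC).
Step 2 — ω₀ = 1/√(0.1·1.08e-08) = 3.043e+04 rad/s.
Step 3 — f₀ = ω₀/(2π) = 4843 Hz.
Step 4 — Series Q: Q = ω₀L/R = 3.043e+04·0.1/348 = 8.744.

(a) f₀ = 4843 Hz  (b) Q = 8.744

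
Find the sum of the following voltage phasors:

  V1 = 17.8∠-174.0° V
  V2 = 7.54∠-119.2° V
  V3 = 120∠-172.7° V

Step 1 — Convert each phasor to rectangular form:
  V1 = 17.8·(cos(-174.0°) + j·sin(-174.0°)) = -17.7 - j1.861 V
  V2 = 7.54·(cos(-119.2°) + j·sin(-119.2°)) = -3.678 - j6.582 V
  V3 = 120·(cos(-172.7°) + j·sin(-172.7°)) = -119 - j15.25 V
Step 2 — Sum components: V_total = -140.4 - j23.69 V.
Step 3 — Convert to polar: |V_total| = 142.4 V, ∠V_total = -170.4°.

V_total = 142.4∠-170.4° V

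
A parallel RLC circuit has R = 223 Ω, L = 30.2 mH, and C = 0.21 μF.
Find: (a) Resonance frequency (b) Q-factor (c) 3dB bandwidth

Step 1 — Resonance: ω₀ = 1/√(LC) = 1/√(0.0302·2.1e-07) = 1.256e+04 rad/s.
Step 2 — f₀ = ω₀/(2π) = 1999 Hz.
Step 3 — Parallel Q: Q = R/(ω₀L) = 223/(1.256e+04·0.0302) = 0.588.
Step 4 — Bandwidth: Δω = ω₀/Q = 2.135e+04 rad/s; BW = Δω/(2π) = 3399 Hz.

(a) f₀ = 1999 Hz  (b) Q = 0.588  (c) BW = 3399 Hz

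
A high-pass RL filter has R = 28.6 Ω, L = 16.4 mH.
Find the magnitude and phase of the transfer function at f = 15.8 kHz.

Step 1 — Angular frequency: ω = 2π·1.58e+04 = 9.927e+04 rad/s.
Step 2 — Transfer function: H(jω) = jωL/(R + jωL).
Step 3 — Numerator jωL = j·1628; denominator R + jωL = 28.6 + j1628.
Step 4 — H = 0.9997 + j0.01756.
Step 5 — Magnitude: |H| = 0.9998 (-0.0 dB); phase: φ = 1.0°.

|H| = 0.9998 (-0.0 dB), φ = 1.0°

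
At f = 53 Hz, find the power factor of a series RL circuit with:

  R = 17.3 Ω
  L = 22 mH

Step 1 — Angular frequency: ω = 2π·f = 2π·53 = 333 rad/s.
Step 2 — Component impedances:
  R: Z = R = 17.3 Ω
  L: Z = jωL = j·333·0.022 = 0 + j7.326 Ω
Step 3 — Series combination: Z_total = R + L = 17.3 + j7.326 Ω = 18.79∠23.0° Ω.
Step 4 — Power factor: PF = cos(φ) = Re(Z)/|Z| = 17.3/18.787 = 0.9208.
Step 5 — Type: Im(Z) = 7.326 ⇒ lagging (phase φ = 23.0°).

PF = 0.9208 (lagging, φ = 23.0°)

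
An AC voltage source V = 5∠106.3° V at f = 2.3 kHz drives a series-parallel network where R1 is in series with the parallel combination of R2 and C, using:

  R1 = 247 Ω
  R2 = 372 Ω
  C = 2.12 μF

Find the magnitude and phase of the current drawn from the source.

Step 1 — Angular frequency: ω = 2π·f = 2π·2300 = 1.445e+04 rad/s.
Step 2 — Component impedances:
  R1: Z = R = 247 Ω
  R2: Z = R = 372 Ω
  C: Z = 1/(jωC) = -j/(ω·C) = 0 - j32.64 Ω
Step 3 — Parallel branch: R2 || C = 1/(1/R2 + 1/C) = 2.842 - j32.39 Ω.
Step 4 — Series with R1: Z_total = R1 + (R2 || C) = 249.8 - j32.39 Ω = 251.9∠-7.4° Ω.
Step 5 — Source phasor: V = 5∠106.3° V = -1.403 + j4.799 V.
Step 6 — Ohm's law: I = V / Z_total = (-1.403 + j4.799) / (249.8 - j32.39) = -0.007973 + j0.01817 A.
Step 7 — Convert to polar: |I| = 0.01985 A, ∠I = 113.7°.

I = 0.01985∠113.7° A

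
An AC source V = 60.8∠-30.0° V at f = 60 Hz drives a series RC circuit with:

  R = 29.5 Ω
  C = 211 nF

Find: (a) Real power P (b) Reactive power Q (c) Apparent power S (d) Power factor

Step 1 — Angular frequency: ω = 2π·f = 2π·60 = 377 rad/s.
Step 2 — Component impedances:
  R: Z = R = 29.5 Ω
  C: Z = 1/(jωC) = -j/(ω·C) = 0 - j1.257e+04 Ω
Step 3 — Series combination: Z_total = R + C = 29.5 - j1.257e+04 Ω = 1.257e+04∠-89.9° Ω.
Step 4 — Source phasor: V = 60.8∠-30.0° V = 52.65 - j30.4 V.
Step 5 — Current: I = V / Z = 0.002428 + j0.004183 A = 0.004836∠59.9° A.
Step 6 — Complex power: S = V·I* = 0.00069 - j0.294 VA.
Step 7 — Real power: P = Re(S) = 0.00069 W.
Step 8 — Reactive power: Q = Im(S) = -0.294 VAR.
Step 9 — Apparent power: |S| = 0.294 VA.
Step 10 — Power factor: PF = P/|S| = 0.002347 (leading).

(a) P = 0.00069 W  (b) Q = -0.294 VAR  (c) S = 0.294 VA  (d) PF = 0.002347 (leading)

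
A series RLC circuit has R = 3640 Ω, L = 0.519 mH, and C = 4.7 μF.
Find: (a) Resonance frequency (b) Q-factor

Step 1 — Resonance condition Im(Z)=0 gives ω₀ = 1/√(LC).
Step 2 — ω₀ = 1/√(0.000519·4.7e-06) = 2.025e+04 rad/s.
Step 3 — f₀ = ω₀/(2π) = 3222 Hz.
Step 4 — Series Q: Q = ω₀L/R = 2.025e+04·0.000519/3640 = 0.002887.

(a) f₀ = 3222 Hz  (b) Q = 0.002887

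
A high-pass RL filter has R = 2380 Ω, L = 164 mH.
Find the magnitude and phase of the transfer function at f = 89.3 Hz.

Step 1 — Angular frequency: ω = 2π·89.3 = 561.1 rad/s.
Step 2 — Transfer function: H(jω) = jωL/(R + jωL).
Step 3 — Numerator jωL = j·92.02; denominator R + jωL = 2380 + j92.02.
Step 4 — H = 0.001493 + j0.03861.
Step 5 — Magnitude: |H| = 0.03863 (-28.3 dB); phase: φ = 87.8°.

|H| = 0.03863 (-28.3 dB), φ = 87.8°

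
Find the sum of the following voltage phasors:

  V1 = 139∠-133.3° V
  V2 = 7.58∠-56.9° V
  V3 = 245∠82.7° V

Step 1 — Convert each phasor to rectangular form:
  V1 = 139·(cos(-133.3°) + j·sin(-133.3°)) = -95.33 - j101.2 V
  V2 = 7.58·(cos(-56.9°) + j·sin(-56.9°)) = 4.139 - j6.35 V
  V3 = 245·(cos(82.7°) + j·sin(82.7°)) = 31.13 + j243 V
Step 2 — Sum components: V_total = -60.06 + j135.5 V.
Step 3 — Convert to polar: |V_total| = 148.2 V, ∠V_total = 113.9°.

V_total = 148.2∠113.9° V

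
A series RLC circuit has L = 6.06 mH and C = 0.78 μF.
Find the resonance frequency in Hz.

Step 1 — Resonance condition Im(Z)=0 gives ω₀ = 1/√(LC).
Step 2 — ω₀ = 1/√(0.00606·7.8e-07) = 1.455e+04 rad/s.
Step 3 — f₀ = ω₀/(2π) = 2315 Hz.

f₀ = 2315 Hz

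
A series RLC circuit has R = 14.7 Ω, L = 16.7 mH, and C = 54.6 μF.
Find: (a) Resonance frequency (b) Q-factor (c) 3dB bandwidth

Step 1 — Resonance: ω₀ = 1/√(LC) = 1/√(0.0167·5.46e-05) = 1047 rad/s.
Step 2 — f₀ = ω₀/(2π) = 166.7 Hz.
Step 3 — Series Q: Q = ω₀L/R = 1047·0.0167/14.7 = 1.19.
Step 4 — Bandwidth: Δω = ω₀/Q = 880.2 rad/s; BW = Δω/(2π) = 140.1 Hz.

(a) f₀ = 166.7 Hz  (b) Q = 1.19  (c) BW = 140.1 Hz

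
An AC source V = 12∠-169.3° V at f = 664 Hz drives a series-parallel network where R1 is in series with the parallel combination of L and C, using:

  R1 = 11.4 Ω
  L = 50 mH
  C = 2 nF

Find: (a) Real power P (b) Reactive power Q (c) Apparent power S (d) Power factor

Step 1 — Angular frequency: ω = 2π·f = 2π·664 = 4172 rad/s.
Step 2 — Component impedances:
  R1: Z = R = 11.4 Ω
  L: Z = jωL = j·4172·0.05 = 0 + j208.6 Ω
  C: Z = 1/(jωC) = -j/(ω·C) = 0 - j1.198e+05 Ω
Step 3 — Parallel branch: L || C = 1/(1/L + 1/C) = 0 + j209 Ω.
Step 4 — Series with R1: Z_total = R1 + (L || C) = 11.4 + j209 Ω = 209.3∠86.9° Ω.
Step 5 — Source phasor: V = 12∠-169.3° V = -11.79 - j2.228 V.
Step 6 — Current: I = V / Z = -0.0137 + j0.05568 A = 0.05734∠103.8° A.
Step 7 — Complex power: S = V·I* = 0.03748 + j0.6871 VA.
Step 8 — Real power: P = Re(S) = 0.03748 W.
Step 9 — Reactive power: Q = Im(S) = 0.6871 VAR.
Step 10 — Apparent power: |S| = 0.6881 VA.
Step 11 — Power factor: PF = P/|S| = 0.05447 (lagging).

(a) P = 0.03748 W  (b) Q = 0.6871 VAR  (c) S = 0.6881 VA  (d) PF = 0.05447 (lagging)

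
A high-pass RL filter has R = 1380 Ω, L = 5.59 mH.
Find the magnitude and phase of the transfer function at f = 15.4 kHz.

Step 1 — Angular frequency: ω = 2π·1.54e+04 = 9.676e+04 rad/s.
Step 2 — Transfer function: H(jω) = jωL/(R + jωL).
Step 3 — Numerator jωL = j·540.9; denominator R + jωL = 1380 + j540.9.
Step 4 — H = 0.1332 + j0.3398.
Step 5 — Magnitude: |H| = 0.3649 (-8.8 dB); phase: φ = 68.6°.

|H| = 0.3649 (-8.8 dB), φ = 68.6°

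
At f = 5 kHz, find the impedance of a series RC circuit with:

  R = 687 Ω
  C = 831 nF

Step 1 — Angular frequency: ω = 2π·f = 2π·5000 = 3.142e+04 rad/s.
Step 2 — Component impedances:
  R: Z = R = 687 Ω
  C: Z = 1/(jωC) = -j/(ω·C) = 0 - j38.3 Ω
Step 3 — Series combination: Z_total = R + C = 687 - j38.3 Ω = 688.1∠-3.2° Ω.

Z = 687 - j38.3 Ω = 688.1∠-3.2° Ω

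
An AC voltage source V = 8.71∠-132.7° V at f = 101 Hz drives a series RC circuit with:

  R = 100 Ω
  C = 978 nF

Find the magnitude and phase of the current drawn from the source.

Step 1 — Angular frequency: ω = 2π·f = 2π·101 = 634.6 rad/s.
Step 2 — Component impedances:
  R: Z = R = 100 Ω
  C: Z = 1/(jωC) = -j/(ω·C) = 0 - j1611 Ω
Step 3 — Series combination: Z_total = R + C = 100 - j1611 Ω = 1614∠-86.4° Ω.
Step 4 — Source phasor: V = 8.71∠-132.7° V = -5.907 - j6.401 V.
Step 5 — Ohm's law: I = V / Z_total = (-5.907 - j6.401) / (100 - j1611) = 0.003731 - j0.003898 A.
Step 6 — Convert to polar: |I| = 0.005395 A, ∠I = -46.3°.

I = 0.005395∠-46.3° A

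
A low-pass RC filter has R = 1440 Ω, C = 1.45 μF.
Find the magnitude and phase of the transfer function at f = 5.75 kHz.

Step 1 — Angular frequency: ω = 2π·5750 = 3.613e+04 rad/s.
Step 2 — Transfer function: H(jω) = 1/(1 + jωRC).
Step 3 — Denominator: 1 + jωRC = 1 + j·3.613e+04·1440·1.45e-06 = 1 + j75.44.
Step 4 — H = 0.0001757 - j0.01325.
Step 5 — Magnitude: |H| = 0.01326 (-37.6 dB); phase: φ = -89.2°.

|H| = 0.01326 (-37.6 dB), φ = -89.2°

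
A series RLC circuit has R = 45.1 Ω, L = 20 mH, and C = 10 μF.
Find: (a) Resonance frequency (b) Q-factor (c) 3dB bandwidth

Step 1 — Resonance: ω₀ = 1/√(LC) = 1/√(0.02·1e-05) = 2236 rad/s.
Step 2 — f₀ = ω₀/(2π) = 355.9 Hz.
Step 3 — Series Q: Q = ω₀L/R = 2236·0.02/45.1 = 0.9916.
Step 4 — Bandwidth: Δω = ω₀/Q = 2255 rad/s; BW = Δω/(2π) = 358.9 Hz.

(a) f₀ = 355.9 Hz  (b) Q = 0.9916  (c) BW = 358.9 Hz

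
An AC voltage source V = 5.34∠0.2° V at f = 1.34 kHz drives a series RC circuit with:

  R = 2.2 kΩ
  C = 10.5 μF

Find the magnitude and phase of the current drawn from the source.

Step 1 — Angular frequency: ω = 2π·f = 2π·1340 = 8419 rad/s.
Step 2 — Component impedances:
  R: Z = R = 2200 Ω
  C: Z = 1/(jωC) = -j/(ω·C) = 0 - j11.31 Ω
Step 3 — Series combination: Z_total = R + C = 2200 - j11.31 Ω = 2200∠-0.3° Ω.
Step 4 — Source phasor: V = 5.34∠0.2° V = 5.34 + j0.01864 V.
Step 5 — Ohm's law: I = V / Z_total = (5.34 + j0.01864) / (2200 - j11.31) = 0.002427 + j2.095e-05 A.
Step 6 — Convert to polar: |I| = 0.002427 A, ∠I = 0.5°.

I = 0.002427∠0.5° A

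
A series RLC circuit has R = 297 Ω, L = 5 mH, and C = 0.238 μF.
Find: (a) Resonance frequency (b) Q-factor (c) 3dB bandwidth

Step 1 — Resonance: ω₀ = 1/√(LC) = 1/√(0.005·2.38e-07) = 2.899e+04 rad/s.
Step 2 — f₀ = ω₀/(2π) = 4614 Hz.
Step 3 — Series Q: Q = ω₀L/R = 2.899e+04·0.005/297 = 0.488.
Step 4 — Bandwidth: Δω = ω₀/Q = 5.94e+04 rad/s; BW = Δω/(2π) = 9454 Hz.

(a) f₀ = 4614 Hz  (b) Q = 0.488  (c) BW = 9454 Hz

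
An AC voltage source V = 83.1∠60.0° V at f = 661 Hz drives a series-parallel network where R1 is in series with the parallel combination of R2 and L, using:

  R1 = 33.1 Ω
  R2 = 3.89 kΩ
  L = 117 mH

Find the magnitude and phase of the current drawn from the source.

Step 1 — Angular frequency: ω = 2π·f = 2π·661 = 4153 rad/s.
Step 2 — Component impedances:
  R1: Z = R = 33.1 Ω
  R2: Z = R = 3890 Ω
  L: Z = jωL = j·4153·0.117 = 0 + j485.9 Ω
Step 3 — Parallel branch: R2 || L = 1/(1/R2 + 1/L) = 59.77 + j478.5 Ω.
Step 4 — Series with R1: Z_total = R1 + (R2 || L) = 92.87 + j478.5 Ω = 487.4∠79.0° Ω.
Step 5 — Source phasor: V = 83.1∠60.0° V = 41.55 + j71.97 V.
Step 6 — Ohm's law: I = V / Z_total = (41.55 + j71.97) / (92.87 + j478.5) = 0.1612 - j0.05555 A.
Step 7 — Convert to polar: |I| = 0.1705 A, ∠I = -19.0°.

I = 0.1705∠-19.0° A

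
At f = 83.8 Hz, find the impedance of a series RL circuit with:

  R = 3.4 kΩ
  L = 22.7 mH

Step 1 — Angular frequency: ω = 2π·f = 2π·83.8 = 526.5 rad/s.
Step 2 — Component impedances:
  R: Z = R = 3400 Ω
  L: Z = jωL = j·526.5·0.0227 = 0 + j11.95 Ω
Step 3 — Series combination: Z_total = R + L = 3400 + j11.95 Ω = 3400∠0.2° Ω.

Z = 3400 + j11.95 Ω = 3400∠0.2° Ω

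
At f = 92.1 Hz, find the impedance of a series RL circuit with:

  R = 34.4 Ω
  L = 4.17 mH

Step 1 — Angular frequency: ω = 2π·f = 2π·92.1 = 578.7 rad/s.
Step 2 — Component impedances:
  R: Z = R = 34.4 Ω
  L: Z = jωL = j·578.7·0.00417 = 0 + j2.413 Ω
Step 3 — Series combination: Z_total = R + L = 34.4 + j2.413 Ω = 34.48∠4.0° Ω.

Z = 34.4 + j2.413 Ω = 34.48∠4.0° Ω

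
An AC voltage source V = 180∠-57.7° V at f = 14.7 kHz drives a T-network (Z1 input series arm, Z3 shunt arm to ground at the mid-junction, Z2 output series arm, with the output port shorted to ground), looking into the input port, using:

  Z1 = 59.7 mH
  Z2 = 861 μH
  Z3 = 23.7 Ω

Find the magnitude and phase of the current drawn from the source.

Step 1 — Angular frequency: ω = 2π·f = 2π·1.47e+04 = 9.236e+04 rad/s.
Step 2 — Component impedances:
  Z1: Z = jωL = j·9.236e+04·0.0597 = 0 + j5514 Ω
  Z2: Z = jωL = j·9.236e+04·0.000861 = 0 + j79.52 Ω
  Z3: Z = R = 23.7 Ω
Step 3 — With the output port shorted to ground, the output series arm Z2 runs from the junction to ground; the shunt arm Z3 also runs from the junction to ground. They appear in parallel: Z3 || Z2 = 21.77 + j6.487 Ω.
Step 4 — Series with input arm Z1: Z_in = Z1 + (Z3 || Z2) = 21.77 + j5521 Ω = 5521∠89.8° Ω.
Step 5 — Source phasor: V = 180∠-57.7° V = 96.18 - j152.1 V.
Step 6 — Ohm's law: I = V / Z_total = (96.18 - j152.1) / (21.77 + j5521) = -0.02749 - j0.01753 A.
Step 7 — Convert to polar: |I| = 0.03261 A, ∠I = -147.5°.

I = 0.03261∠-147.5° A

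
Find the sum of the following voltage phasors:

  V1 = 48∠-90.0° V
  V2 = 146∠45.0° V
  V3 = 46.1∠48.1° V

Step 1 — Convert each phasor to rectangular form:
  V1 = 48·(cos(-90.0°) + j·sin(-90.0°)) = 0 - j48 V
  V2 = 146·(cos(45.0°) + j·sin(45.0°)) = 103.2 + j103.2 V
  V3 = 46.1·(cos(48.1°) + j·sin(48.1°)) = 30.79 + j34.31 V
Step 2 — Sum components: V_total = 134 + j89.55 V.
Step 3 — Convert to polar: |V_total| = 161.2 V, ∠V_total = 33.7°.

V_total = 161.2∠33.7° V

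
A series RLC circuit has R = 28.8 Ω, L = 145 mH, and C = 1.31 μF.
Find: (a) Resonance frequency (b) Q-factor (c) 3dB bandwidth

Step 1 — Resonance: ω₀ = 1/√(LC) = 1/√(0.145·1.31e-06) = 2294 rad/s.
Step 2 — f₀ = ω₀/(2π) = 365.2 Hz.
Step 3 — Series Q: Q = ω₀L/R = 2294·0.145/28.8 = 11.55.
Step 4 — Bandwidth: Δω = ω₀/Q = 198.6 rad/s; BW = Δω/(2π) = 31.61 Hz.

(a) f₀ = 365.2 Hz  (b) Q = 11.55  (c) BW = 31.61 Hz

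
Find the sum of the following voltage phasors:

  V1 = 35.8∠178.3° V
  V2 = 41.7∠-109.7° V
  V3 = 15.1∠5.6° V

Step 1 — Convert each phasor to rectangular form:
  V1 = 35.8·(cos(178.3°) + j·sin(178.3°)) = -35.78 + j1.062 V
  V2 = 41.7·(cos(-109.7°) + j·sin(-109.7°)) = -14.06 - j39.26 V
  V3 = 15.1·(cos(5.6°) + j·sin(5.6°)) = 15.03 + j1.474 V
Step 2 — Sum components: V_total = -34.81 - j36.72 V.
Step 3 — Convert to polar: |V_total| = 50.6 V, ∠V_total = -133.5°.

V_total = 50.6∠-133.5° V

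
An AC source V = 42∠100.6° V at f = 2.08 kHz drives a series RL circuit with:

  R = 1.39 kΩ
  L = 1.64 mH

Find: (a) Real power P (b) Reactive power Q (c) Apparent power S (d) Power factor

Step 1 — Angular frequency: ω = 2π·f = 2π·2080 = 1.307e+04 rad/s.
Step 2 — Component impedances:
  R: Z = R = 1390 Ω
  L: Z = jωL = j·1.307e+04·0.00164 = 0 + j21.43 Ω
Step 3 — Series combination: Z_total = R + L = 1390 + j21.43 Ω = 1390∠0.9° Ω.
Step 4 — Source phasor: V = 42∠100.6° V = -7.726 + j41.28 V.
Step 5 — Current: I = V / Z = -0.005099 + j0.02978 A = 0.03021∠99.7° A.
Step 6 — Complex power: S = V·I* = 1.269 + j0.01956 VA.
Step 7 — Real power: P = Re(S) = 1.269 W.
Step 8 — Reactive power: Q = Im(S) = 0.01956 VAR.
Step 9 — Apparent power: |S| = 1.269 VA.
Step 10 — Power factor: PF = P/|S| = 0.9999 (lagging).

(a) P = 1.269 W  (b) Q = 0.01956 VAR  (c) S = 1.269 VA  (d) PF = 0.9999 (lagging)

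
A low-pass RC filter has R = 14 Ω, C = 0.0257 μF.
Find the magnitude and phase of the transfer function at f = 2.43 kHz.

Step 1 — Angular frequency: ω = 2π·2430 = 1.527e+04 rad/s.
Step 2 — Transfer function: H(jω) = 1/(1 + jωRC).
Step 3 — Denominator: 1 + jωRC = 1 + j·1.527e+04·14·2.57e-08 = 1 + j0.005493.
Step 4 — H = 1 - j0.005493.
Step 5 — Magnitude: |H| = 1 (-0.0 dB); phase: φ = -0.3°.

|H| = 1 (-0.0 dB), φ = -0.3°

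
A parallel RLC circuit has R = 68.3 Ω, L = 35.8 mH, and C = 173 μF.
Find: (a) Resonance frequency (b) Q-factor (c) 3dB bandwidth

Step 1 — Resonance: ω₀ = 1/√(LC) = 1/√(0.0358·0.000173) = 401.8 rad/s.
Step 2 — f₀ = ω₀/(2π) = 63.95 Hz.
Step 3 — Parallel Q: Q = R/(ω₀L) = 68.3/(401.8·0.0358) = 4.748.
Step 4 — Bandwidth: Δω = ω₀/Q = 84.63 rad/s; BW = Δω/(2π) = 13.47 Hz.

(a) f₀ = 63.95 Hz  (b) Q = 4.748  (c) BW = 13.47 Hz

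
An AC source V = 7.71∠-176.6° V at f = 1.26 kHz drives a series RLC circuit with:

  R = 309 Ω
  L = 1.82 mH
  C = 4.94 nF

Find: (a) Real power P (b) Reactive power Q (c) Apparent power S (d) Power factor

Step 1 — Angular frequency: ω = 2π·f = 2π·1260 = 7917 rad/s.
Step 2 — Component impedances:
  R: Z = R = 309 Ω
  L: Z = jωL = j·7917·0.00182 = 0 + j14.41 Ω
  C: Z = 1/(jωC) = -j/(ω·C) = 0 - j2.557e+04 Ω
Step 3 — Series combination: Z_total = R + L + C = 309 - j2.556e+04 Ω = 2.556e+04∠-89.3° Ω.
Step 4 — Source phasor: V = 7.71∠-176.6° V = -7.696 - j0.4573 V.
Step 5 — Current: I = V / Z = 1.425e-05 - j0.0003013 A = 0.0003017∠-87.3° A.
Step 6 — Complex power: S = V·I* = 2.812e-05 - j0.002326 VA.
Step 7 — Real power: P = Re(S) = 2.812e-05 W.
Step 8 — Reactive power: Q = Im(S) = -0.002326 VAR.
Step 9 — Apparent power: |S| = 0.002326 VA.
Step 10 — Power factor: PF = P/|S| = 0.01209 (leading).

(a) P = 2.812e-05 W  (b) Q = -0.002326 VAR  (c) S = 0.002326 VA  (d) PF = 0.01209 (leading)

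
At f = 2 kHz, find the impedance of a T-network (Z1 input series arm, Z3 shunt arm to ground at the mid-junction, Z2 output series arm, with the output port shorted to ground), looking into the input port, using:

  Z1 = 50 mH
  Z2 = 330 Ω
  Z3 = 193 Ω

Step 1 — Angular frequency: ω = 2π·f = 2π·2000 = 1.257e+04 rad/s.
Step 2 — Component impedances:
  Z1: Z = jωL = j·1.257e+04·0.05 = 0 + j628.3 Ω
  Z2: Z = R = 330 Ω
  Z3: Z = R = 193 Ω
Step 3 — With the output port shorted to ground, the output series arm Z2 runs from the junction to ground; the shunt arm Z3 also runs from the junction to ground. They appear in parallel: Z3 || Z2 = 121.8 Ω.
Step 4 — Series with input arm Z1: Z_in = Z1 + (Z3 || Z2) = 121.8 + j628.3 Ω = 640∠79.0° Ω.

Z = 121.8 + j628.3 Ω = 640∠79.0° Ω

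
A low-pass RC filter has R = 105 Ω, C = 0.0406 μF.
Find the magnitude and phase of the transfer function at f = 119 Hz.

Step 1 — Angular frequency: ω = 2π·119 = 747.7 rad/s.
Step 2 — Transfer function: H(jω) = 1/(1 + jωRC).
Step 3 — Denominator: 1 + jωRC = 1 + j·747.7·105·4.06e-08 = 1 + j0.003187.
Step 4 — H = 1 - j0.003187.
Step 5 — Magnitude: |H| = 1 (-0.0 dB); phase: φ = -0.2°.

|H| = 1 (-0.0 dB), φ = -0.2°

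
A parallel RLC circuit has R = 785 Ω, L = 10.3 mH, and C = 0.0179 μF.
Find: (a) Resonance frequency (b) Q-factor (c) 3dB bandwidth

Step 1 — Resonance: ω₀ = 1/√(LC) = 1/√(0.0103·1.79e-08) = 7.365e+04 rad/s.
Step 2 — f₀ = ω₀/(2π) = 1.172e+04 Hz.
Step 3 — Parallel Q: Q = R/(ω₀L) = 785/(7.365e+04·0.0103) = 1.035.
Step 4 — Bandwidth: Δω = ω₀/Q = 7.117e+04 rad/s; BW = Δω/(2π) = 1.133e+04 Hz.

(a) f₀ = 1.172e+04 Hz  (b) Q = 1.035  (c) BW = 1.133e+04 Hz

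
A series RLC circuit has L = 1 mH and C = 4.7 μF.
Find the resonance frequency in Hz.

Step 1 — Resonance condition Im(Z)=0 gives ω₀ = 1/√(LC).
Step 2 — ω₀ = 1/√(0.001·4.7e-06) = 1.459e+04 rad/s.
Step 3 — f₀ = ω₀/(2π) = 2322 Hz.

f₀ = 2322 Hz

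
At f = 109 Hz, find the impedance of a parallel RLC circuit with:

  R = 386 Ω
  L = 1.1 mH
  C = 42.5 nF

Step 1 — Angular frequency: ω = 2π·f = 2π·109 = 684.9 rad/s.
Step 2 — Component impedances:
  R: Z = R = 386 Ω
  L: Z = jωL = j·684.9·0.0011 = 0 + j0.7534 Ω
  C: Z = 1/(jωC) = -j/(ω·C) = 0 - j3.436e+04 Ω
Step 3 — Parallel combination: 1/Z_total = 1/R + 1/L + 1/C; Z_total = 0.00147 + j0.7534 Ω = 0.7534∠89.9° Ω.

Z = 0.00147 + j0.7534 Ω = 0.7534∠89.9° Ω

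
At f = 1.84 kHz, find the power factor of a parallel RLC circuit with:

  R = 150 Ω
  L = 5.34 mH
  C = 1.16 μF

Step 1 — Angular frequency: ω = 2π·f = 2π·1840 = 1.156e+04 rad/s.
Step 2 — Component impedances:
  R: Z = R = 150 Ω
  L: Z = jωL = j·1.156e+04·0.00534 = 0 + j61.74 Ω
  C: Z = 1/(jωC) = -j/(ω·C) = 0 - j74.57 Ω
Step 3 — Parallel combination: 1/Z_total = 1/R + 1/L + 1/C; Z_total = 127.7 + j53.38 Ω = 138.4∠22.7° Ω.
Step 4 — Power factor: PF = cos(φ) = Re(Z)/|Z| = 127.68/138.39 = 0.9226.
Step 5 — Type: Im(Z) = 53.38 ⇒ lagging (phase φ = 22.7°).

PF = 0.9226 (lagging, φ = 22.7°)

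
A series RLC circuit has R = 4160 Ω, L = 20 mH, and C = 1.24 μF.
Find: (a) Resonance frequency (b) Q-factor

Step 1 — Resonance condition Im(Z)=0 gives ω₀ = 1/√(LC).
Step 2 — ω₀ = 1/√(0.02·1.24e-06) = 6350 rad/s.
Step 3 — f₀ = ω₀/(2π) = 1011 Hz.
Step 4 — Series Q: Q = ω₀L/R = 6350·0.02/4160 = 0.03053.

(a) f₀ = 1011 Hz  (b) Q = 0.03053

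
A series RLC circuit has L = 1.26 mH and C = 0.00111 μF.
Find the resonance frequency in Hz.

Step 1 — Resonance condition Im(Z)=0 gives ω₀ = 1/√(LC).
Step 2 — ω₀ = 1/√(0.00126·1.11e-09) = 8.456e+05 rad/s.
Step 3 — f₀ = ω₀/(2π) = 1.346e+05 Hz.

f₀ = 1.346e+05 Hz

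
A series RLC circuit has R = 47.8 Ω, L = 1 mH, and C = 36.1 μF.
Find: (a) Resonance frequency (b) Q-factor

Step 1 — Resonance condition Im(Z)=0 gives ω₀ = 1/√(LC).
Step 2 — ω₀ = 1/√(0.001·3.61e-05) = 5263 rad/s.
Step 3 — f₀ = ω₀/(2π) = 837.7 Hz.
Step 4 — Series Q: Q = ω₀L/R = 5263·0.001/47.8 = 0.1101.

(a) f₀ = 837.7 Hz  (b) Q = 0.1101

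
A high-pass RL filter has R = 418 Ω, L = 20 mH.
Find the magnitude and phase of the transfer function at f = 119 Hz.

Step 1 — Angular frequency: ω = 2π·119 = 747.7 rad/s.
Step 2 — Transfer function: H(jω) = jωL/(R + jωL).
Step 3 — Numerator jωL = j·14.95; denominator R + jωL = 418 + j14.95.
Step 4 — H = 0.001278 + j0.03573.
Step 5 — Magnitude: |H| = 0.03575 (-28.9 dB); phase: φ = 88.0°.

|H| = 0.03575 (-28.9 dB), φ = 88.0°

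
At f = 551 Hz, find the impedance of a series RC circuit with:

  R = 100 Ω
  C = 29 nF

Step 1 — Angular frequency: ω = 2π·f = 2π·551 = 3462 rad/s.
Step 2 — Component impedances:
  R: Z = R = 100 Ω
  C: Z = 1/(jωC) = -j/(ω·C) = 0 - j9960 Ω
Step 3 — Series combination: Z_total = R + C = 100 - j9960 Ω = 9961∠-89.4° Ω.

Z = 100 - j9960 Ω = 9961∠-89.4° Ω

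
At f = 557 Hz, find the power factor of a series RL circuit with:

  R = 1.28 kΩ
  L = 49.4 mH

Step 1 — Angular frequency: ω = 2π·f = 2π·557 = 3500 rad/s.
Step 2 — Component impedances:
  R: Z = R = 1280 Ω
  L: Z = jωL = j·3500·0.0494 = 0 + j172.9 Ω
Step 3 — Series combination: Z_total = R + L = 1280 + j172.9 Ω = 1292∠7.7° Ω.
Step 4 — Power factor: PF = cos(φ) = Re(Z)/|Z| = 1280/1291.6 = 0.991.
Step 5 — Type: Im(Z) = 172.9 ⇒ lagging (phase φ = 7.7°).

PF = 0.991 (lagging, φ = 7.7°)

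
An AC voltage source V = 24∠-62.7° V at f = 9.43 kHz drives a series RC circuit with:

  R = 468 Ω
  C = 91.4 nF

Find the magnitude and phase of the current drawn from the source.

Step 1 — Angular frequency: ω = 2π·f = 2π·9430 = 5.925e+04 rad/s.
Step 2 — Component impedances:
  R: Z = R = 468 Ω
  C: Z = 1/(jωC) = -j/(ω·C) = 0 - j184.7 Ω
Step 3 — Series combination: Z_total = R + C = 468 - j184.7 Ω = 503.1∠-21.5° Ω.
Step 4 — Source phasor: V = 24∠-62.7° V = 11.01 - j21.33 V.
Step 5 — Ohm's law: I = V / Z_total = (11.01 - j21.33) / (468 - j184.7) = 0.03591 - j0.0314 A.
Step 6 — Convert to polar: |I| = 0.0477 A, ∠I = -41.2°.

I = 0.0477∠-41.2° A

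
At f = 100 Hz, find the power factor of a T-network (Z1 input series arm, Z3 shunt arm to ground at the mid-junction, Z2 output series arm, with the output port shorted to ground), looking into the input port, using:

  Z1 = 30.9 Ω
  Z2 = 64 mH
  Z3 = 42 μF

Step 1 — Angular frequency: ω = 2π·f = 2π·100 = 628.3 rad/s.
Step 2 — Component impedances:
  Z1: Z = R = 30.9 Ω
  Z2: Z = jωL = j·628.3·0.064 = 0 + j40.21 Ω
  Z3: Z = 1/(jωC) = -j/(ω·C) = 0 - j37.89 Ω
Step 3 — With the output port shorted to ground, the output series arm Z2 runs from the junction to ground; the shunt arm Z3 also runs from the junction to ground. They appear in parallel: Z3 || Z2 = 0 - j657.3 Ω.
Step 4 — Series with input arm Z1: Z_in = Z1 + (Z3 || Z2) = 30.9 - j657.3 Ω = 658∠-87.3° Ω.
Step 5 — Power factor: PF = cos(φ) = Re(Z)/|Z| = 30.9/658 = 0.04696.
Step 6 — Type: Im(Z) = -657.3 ⇒ leading (phase φ = -87.3°).

PF = 0.04696 (leading, φ = -87.3°)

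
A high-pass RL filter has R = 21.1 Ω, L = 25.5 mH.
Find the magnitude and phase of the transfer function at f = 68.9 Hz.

Step 1 — Angular frequency: ω = 2π·68.9 = 432.9 rad/s.
Step 2 — Transfer function: H(jω) = jωL/(R + jωL).
Step 3 — Numerator jωL = j·11.04; denominator R + jωL = 21.1 + j11.04.
Step 4 — H = 0.2149 + j0.4108.
Step 5 — Magnitude: |H| = 0.4636 (-6.7 dB); phase: φ = 62.4°.

|H| = 0.4636 (-6.7 dB), φ = 62.4°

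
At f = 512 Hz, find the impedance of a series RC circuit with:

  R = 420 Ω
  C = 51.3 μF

Step 1 — Angular frequency: ω = 2π·f = 2π·512 = 3217 rad/s.
Step 2 — Component impedances:
  R: Z = R = 420 Ω
  C: Z = 1/(jωC) = -j/(ω·C) = 0 - j6.059 Ω
Step 3 — Series combination: Z_total = R + C = 420 - j6.059 Ω = 420∠-0.8° Ω.

Z = 420 - j6.059 Ω = 420∠-0.8° Ω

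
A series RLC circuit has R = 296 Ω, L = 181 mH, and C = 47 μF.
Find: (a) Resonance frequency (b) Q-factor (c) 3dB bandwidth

Step 1 — Resonance: ω₀ = 1/√(LC) = 1/√(0.181·4.7e-05) = 342.9 rad/s.
Step 2 — f₀ = ω₀/(2π) = 54.57 Hz.
Step 3 — Series Q: Q = ω₀L/R = 342.9·0.181/296 = 0.2097.
Step 4 — Bandwidth: Δω = ω₀/Q = 1635 rad/s; BW = Δω/(2π) = 260.3 Hz.

(a) f₀ = 54.57 Hz  (b) Q = 0.2097  (c) BW = 260.3 Hz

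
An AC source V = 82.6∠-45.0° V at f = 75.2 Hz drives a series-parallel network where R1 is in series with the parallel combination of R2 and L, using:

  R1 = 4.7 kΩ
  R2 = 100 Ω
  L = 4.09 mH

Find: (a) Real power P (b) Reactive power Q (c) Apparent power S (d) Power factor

Step 1 — Angular frequency: ω = 2π·f = 2π·75.2 = 472.5 rad/s.
Step 2 — Component impedances:
  R1: Z = R = 4700 Ω
  R2: Z = R = 100 Ω
  L: Z = jωL = j·472.5·0.00409 = 0 + j1.933 Ω
Step 3 — Parallel branch: R2 || L = 1/(1/R2 + 1/L) = 0.03733 + j1.932 Ω.
Step 4 — Series with R1: Z_total = R1 + (R2 || L) = 4700 + j1.932 Ω = 4700∠0.0° Ω.
Step 5 — Source phasor: V = 82.6∠-45.0° V = 58.41 - j58.41 V.
Step 6 — Current: I = V / Z = 0.01242 - j0.01243 A = 0.01757∠-45.0° A.
Step 7 — Complex power: S = V·I* = 1.452 + j0.0005966 VA.
Step 8 — Real power: P = Re(S) = 1.452 W.
Step 9 — Reactive power: Q = Im(S) = 0.0005966 VAR.
Step 10 — Apparent power: |S| = 1.452 VA.
Step 11 — Power factor: PF = P/|S| = 1 (lagging).

(a) P = 1.452 W  (b) Q = 0.0005966 VAR  (c) S = 1.452 VA  (d) PF = 1 (lagging)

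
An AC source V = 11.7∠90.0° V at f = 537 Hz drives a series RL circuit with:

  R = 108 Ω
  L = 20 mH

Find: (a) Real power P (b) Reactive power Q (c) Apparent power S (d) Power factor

Step 1 — Angular frequency: ω = 2π·f = 2π·537 = 3374 rad/s.
Step 2 — Component impedances:
  R: Z = R = 108 Ω
  L: Z = jωL = j·3374·0.02 = 0 + j67.48 Ω
Step 3 — Series combination: Z_total = R + L = 108 + j67.48 Ω = 127.3∠32.0° Ω.
Step 4 — Source phasor: V = 11.7∠90.0° V = 0 + j11.7 V.
Step 5 — Current: I = V / Z = 0.04868 + j0.07791 A = 0.09187∠58.0° A.
Step 6 — Complex power: S = V·I* = 0.9116 + j0.5696 VA.
Step 7 — Real power: P = Re(S) = 0.9116 W.
Step 8 — Reactive power: Q = Im(S) = 0.5696 VAR.
Step 9 — Apparent power: |S| = 1.075 VA.
Step 10 — Power factor: PF = P/|S| = 0.8481 (lagging).

(a) P = 0.9116 W  (b) Q = 0.5696 VAR  (c) S = 1.075 VA  (d) PF = 0.8481 (lagging)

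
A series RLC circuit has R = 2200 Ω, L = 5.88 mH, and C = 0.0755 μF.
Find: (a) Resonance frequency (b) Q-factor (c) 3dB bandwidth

Step 1 — Resonance condition Im(Z)=0 gives ω₀ = 1/√(LC).
Step 2 — ω₀ = 1/√(0.00588·7.55e-08) = 4.746e+04 rad/s.
Step 3 — f₀ = ω₀/(2π) = 7554 Hz.
Step 4 — Series Q: Q = ω₀L/R = 4.746e+04·0.00588/2200 = 0.1269.
Step 5 — 3dB bandwidth: Δω = ω₀/Q = 3.741e+05 rad/s; BW = Δω/(2π) = 5.955e+04 Hz.

(a) f₀ = 7554 Hz  (b) Q = 0.1269  (c) BW = 5.955e+04 Hz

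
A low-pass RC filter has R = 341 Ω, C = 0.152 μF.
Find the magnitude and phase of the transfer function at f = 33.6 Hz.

Step 1 — Angular frequency: ω = 2π·33.6 = 211.1 rad/s.
Step 2 — Transfer function: H(jω) = 1/(1 + jωRC).
Step 3 — Denominator: 1 + jωRC = 1 + j·211.1·341·1.52e-07 = 1 + j0.01094.
Step 4 — H = 0.9999 - j0.01094.
Step 5 — Magnitude: |H| = 0.9999 (-0.0 dB); phase: φ = -0.6°.

|H| = 0.9999 (-0.0 dB), φ = -0.6°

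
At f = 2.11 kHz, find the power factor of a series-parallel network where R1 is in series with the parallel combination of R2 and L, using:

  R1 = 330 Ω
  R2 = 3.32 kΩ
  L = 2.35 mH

Step 1 — Angular frequency: ω = 2π·f = 2π·2110 = 1.326e+04 rad/s.
Step 2 — Component impedances:
  R1: Z = R = 330 Ω
  R2: Z = R = 3320 Ω
  L: Z = jωL = j·1.326e+04·0.00235 = 0 + j31.16 Ω
Step 3 — Parallel branch: R2 || L = 1/(1/R2 + 1/L) = 0.2923 + j31.15 Ω.
Step 4 — Series with R1: Z_total = R1 + (R2 || L) = 330.3 + j31.15 Ω = 331.8∠5.4° Ω.
Step 5 — Power factor: PF = cos(φ) = Re(Z)/|Z| = 330.29/331.76 = 0.9956.
Step 6 — Type: Im(Z) = 31.15 ⇒ lagging (phase φ = 5.4°).

PF = 0.9956 (lagging, φ = 5.4°)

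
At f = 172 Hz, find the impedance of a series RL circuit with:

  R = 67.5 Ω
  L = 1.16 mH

Step 1 — Angular frequency: ω = 2π·f = 2π·172 = 1081 rad/s.
Step 2 — Component impedances:
  R: Z = R = 67.5 Ω
  L: Z = jωL = j·1081·0.00116 = 0 + j1.254 Ω
Step 3 — Series combination: Z_total = R + L = 67.5 + j1.254 Ω = 67.51∠1.1° Ω.

Z = 67.5 + j1.254 Ω = 67.51∠1.1° Ω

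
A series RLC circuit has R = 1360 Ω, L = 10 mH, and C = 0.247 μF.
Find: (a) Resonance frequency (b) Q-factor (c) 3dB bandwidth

Step 1 — Resonance: ω₀ = 1/√(LC) = 1/√(0.01·2.47e-07) = 2.012e+04 rad/s.
Step 2 — f₀ = ω₀/(2π) = 3202 Hz.
Step 3 — Series Q: Q = ω₀L/R = 2.012e+04·0.01/1360 = 0.1479.
Step 4 — Bandwidth: Δω = ω₀/Q = 1.36e+05 rad/s; BW = Δω/(2π) = 2.165e+04 Hz.

(a) f₀ = 3202 Hz  (b) Q = 0.1479  (c) BW = 2.165e+04 Hz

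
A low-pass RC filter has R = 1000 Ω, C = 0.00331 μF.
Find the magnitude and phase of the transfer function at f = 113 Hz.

Step 1 — Angular frequency: ω = 2π·113 = 710 rad/s.
Step 2 — Transfer function: H(jω) = 1/(1 + jωRC).
Step 3 — Denominator: 1 + jωRC = 1 + j·710·1000·3.31e-09 = 1 + j0.00235.
Step 4 — H = 1 - j0.00235.
Step 5 — Magnitude: |H| = 1 (-0.0 dB); phase: φ = -0.1°.

|H| = 1 (-0.0 dB), φ = -0.1°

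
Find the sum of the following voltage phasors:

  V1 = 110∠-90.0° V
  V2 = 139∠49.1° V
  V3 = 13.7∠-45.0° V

Step 1 — Convert each phasor to rectangular form:
  V1 = 110·(cos(-90.0°) + j·sin(-90.0°)) = 0 - j110 V
  V2 = 139·(cos(49.1°) + j·sin(49.1°)) = 91.01 + j105.1 V
  V3 = 13.7·(cos(-45.0°) + j·sin(-45.0°)) = 9.687 - j9.687 V
Step 2 — Sum components: V_total = 100.7 - j14.62 V.
Step 3 — Convert to polar: |V_total| = 101.8 V, ∠V_total = -8.3°.

V_total = 101.8∠-8.3° V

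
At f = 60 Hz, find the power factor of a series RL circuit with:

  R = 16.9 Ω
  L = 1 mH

Step 1 — Angular frequency: ω = 2π·f = 2π·60 = 377 rad/s.
Step 2 — Component impedances:
  R: Z = R = 16.9 Ω
  L: Z = jωL = j·377·0.001 = 0 + j0.377 Ω
Step 3 — Series combination: Z_total = R + L = 16.9 + j0.377 Ω = 16.9∠1.3° Ω.
Step 4 — Power factor: PF = cos(φ) = Re(Z)/|Z| = 16.9/16.904 = 0.9998.
Step 5 — Type: Im(Z) = 0.377 ⇒ lagging (phase φ = 1.3°).

PF = 0.9998 (lagging, φ = 1.3°)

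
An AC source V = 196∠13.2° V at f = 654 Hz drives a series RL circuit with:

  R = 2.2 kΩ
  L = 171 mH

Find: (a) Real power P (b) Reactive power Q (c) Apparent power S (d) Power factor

Step 1 — Angular frequency: ω = 2π·f = 2π·654 = 4109 rad/s.
Step 2 — Component impedances:
  R: Z = R = 2200 Ω
  L: Z = jωL = j·4109·0.171 = 0 + j702.7 Ω
Step 3 — Series combination: Z_total = R + L = 2200 + j702.7 Ω = 2309∠17.7° Ω.
Step 4 — Source phasor: V = 196∠13.2° V = 190.8 + j44.76 V.
Step 5 — Current: I = V / Z = 0.0846 - j0.006678 A = 0.08487∠-4.5° A.
Step 6 — Complex power: S = V·I* = 15.85 + j5.061 VA.
Step 7 — Real power: P = Re(S) = 15.85 W.
Step 8 — Reactive power: Q = Im(S) = 5.061 VAR.
Step 9 — Apparent power: |S| = 16.63 VA.
Step 10 — Power factor: PF = P/|S| = 0.9526 (lagging).

(a) P = 15.85 W  (b) Q = 5.061 VAR  (c) S = 16.63 VA  (d) PF = 0.9526 (lagging)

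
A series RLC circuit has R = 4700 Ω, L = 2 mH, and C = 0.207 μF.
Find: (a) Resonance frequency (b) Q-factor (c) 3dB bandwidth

Step 1 — Resonance: ω₀ = 1/√(LC) = 1/√(0.002·2.07e-07) = 4.915e+04 rad/s.
Step 2 — f₀ = ω₀/(2π) = 7822 Hz.
Step 3 — Series Q: Q = ω₀L/R = 4.915e+04·0.002/4700 = 0.02091.
Step 4 — Bandwidth: Δω = ω₀/Q = 2.35e+06 rad/s; BW = Δω/(2π) = 3.74e+05 Hz.

(a) f₀ = 7822 Hz  (b) Q = 0.02091  (c) BW = 3.74e+05 Hz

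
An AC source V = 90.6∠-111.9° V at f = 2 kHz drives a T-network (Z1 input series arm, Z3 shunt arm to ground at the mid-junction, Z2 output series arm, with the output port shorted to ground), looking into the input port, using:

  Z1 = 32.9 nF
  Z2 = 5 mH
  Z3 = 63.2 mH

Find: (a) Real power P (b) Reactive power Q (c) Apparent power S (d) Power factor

Step 1 — Angular frequency: ω = 2π·f = 2π·2000 = 1.257e+04 rad/s.
Step 2 — Component impedances:
  Z1: Z = 1/(jωC) = -j/(ω·C) = 0 - j2419 Ω
  Z2: Z = jωL = j·1.257e+04·0.005 = 0 + j62.83 Ω
  Z3: Z = jωL = j·1.257e+04·0.0632 = 0 + j794.2 Ω
Step 3 — With the output port shorted to ground, the output series arm Z2 runs from the junction to ground; the shunt arm Z3 also runs from the junction to ground. They appear in parallel: Z3 || Z2 = 0 + j58.23 Ω.
Step 4 — Series with input arm Z1: Z_in = Z1 + (Z3 || Z2) = 0 - j2361 Ω = 2361∠-90.0° Ω.
Step 5 — Source phasor: V = 90.6∠-111.9° V = -33.79 - j84.06 V.
Step 6 — Current: I = V / Z = 0.03561 - j0.01432 A = 0.03838∠-21.9° A.
Step 7 — Complex power: S = V·I* = 0 - j3.477 VA.
Step 8 — Real power: P = Re(S) = 0 W.
Step 9 — Reactive power: Q = Im(S) = -3.477 VAR.
Step 10 — Apparent power: |S| = 3.477 VA.
Step 11 — Power factor: PF = P/|S| = 0 (leading).

(a) P = 0 W  (b) Q = -3.477 VAR  (c) S = 3.477 VA  (d) PF = 0 (leading)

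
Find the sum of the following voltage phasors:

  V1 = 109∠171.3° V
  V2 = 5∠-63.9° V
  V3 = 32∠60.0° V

Step 1 — Convert each phasor to rectangular form:
  V1 = 109·(cos(171.3°) + j·sin(171.3°)) = -107.7 + j16.49 V
  V2 = 5·(cos(-63.9°) + j·sin(-63.9°)) = 2.2 - j4.49 V
  V3 = 32·(cos(60.0°) + j·sin(60.0°)) = 16 + j27.71 V
Step 2 — Sum components: V_total = -89.55 + j39.71 V.
Step 3 — Convert to polar: |V_total| = 97.96 V, ∠V_total = 156.1°.

V_total = 97.96∠156.1° V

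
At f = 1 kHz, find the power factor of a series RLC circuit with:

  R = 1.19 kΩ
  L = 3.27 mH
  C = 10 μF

Step 1 — Angular frequency: ω = 2π·f = 2π·1000 = 6283 rad/s.
Step 2 — Component impedances:
  R: Z = R = 1190 Ω
  L: Z = jωL = j·6283·0.00327 = 0 + j20.55 Ω
  C: Z = 1/(jωC) = -j/(ω·C) = 0 - j15.92 Ω
Step 3 — Series combination: Z_total = R + L + C = 1190 + j4.631 Ω = 1190∠0.2° Ω.
Step 4 — Power factor: PF = cos(φ) = Re(Z)/|Z| = 1190/1190 = 1.
Step 5 — Type: Im(Z) = 4.631 ⇒ lagging (phase φ = 0.2°).

PF = 1 (lagging, φ = 0.2°)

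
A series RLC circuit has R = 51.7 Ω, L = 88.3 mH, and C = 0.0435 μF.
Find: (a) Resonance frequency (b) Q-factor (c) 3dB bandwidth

Step 1 — Resonance condition Im(Z)=0 gives ω₀ = 1/√(LC).
Step 2 — ω₀ = 1/√(0.0883·4.35e-08) = 1.614e+04 rad/s.
Step 3 — f₀ = ω₀/(2π) = 2568 Hz.
Step 4 — Series Q: Q = ω₀L/R = 1.614e+04·0.0883/51.7 = 27.56.
Step 5 — 3dB bandwidth: Δω = ω₀/Q = 585.5 rad/s; BW = Δω/(2π) = 93.19 Hz.

(a) f₀ = 2568 Hz  (b) Q = 27.56  (c) BW = 93.19 Hz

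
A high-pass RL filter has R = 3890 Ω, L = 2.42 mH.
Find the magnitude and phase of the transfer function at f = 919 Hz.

Step 1 — Angular frequency: ω = 2π·919 = 5774 rad/s.
Step 2 — Transfer function: H(jω) = jωL/(R + jωL).
Step 3 — Numerator jωL = j·13.97; denominator R + jωL = 3890 + j13.97.
Step 4 — H = 1.29e-05 + j0.003592.
Step 5 — Magnitude: |H| = 0.003592 (-48.9 dB); phase: φ = 89.8°.

|H| = 0.003592 (-48.9 dB), φ = 89.8°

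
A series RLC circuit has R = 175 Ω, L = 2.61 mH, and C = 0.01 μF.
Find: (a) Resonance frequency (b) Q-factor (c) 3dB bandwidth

Step 1 — Resonance condition Im(Z)=0 gives ω₀ = 1/√(LC).
Step 2 — ω₀ = 1/√(0.00261·1e-08) = 1.957e+05 rad/s.
Step 3 — f₀ = ω₀/(2π) = 3.115e+04 Hz.
Step 4 — Series Q: Q = ω₀L/R = 1.957e+05·0.00261/175 = 2.919.
Step 5 — 3dB bandwidth: Δω = ω₀/Q = 6.705e+04 rad/s; BW = Δω/(2π) = 1.067e+04 Hz.

(a) f₀ = 3.115e+04 Hz  (b) Q = 2.919  (c) BW = 1.067e+04 Hz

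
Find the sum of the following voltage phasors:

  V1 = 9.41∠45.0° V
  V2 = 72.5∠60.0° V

Step 1 — Convert each phasor to rectangular form:
  V1 = 9.41·(cos(45.0°) + j·sin(45.0°)) = 6.654 + j6.654 V
  V2 = 72.5·(cos(60.0°) + j·sin(60.0°)) = 36.25 + j62.79 V
Step 2 — Sum components: V_total = 42.9 + j69.44 V.
Step 3 — Convert to polar: |V_total| = 81.63 V, ∠V_total = 58.3°.

V_total = 81.63∠58.3° V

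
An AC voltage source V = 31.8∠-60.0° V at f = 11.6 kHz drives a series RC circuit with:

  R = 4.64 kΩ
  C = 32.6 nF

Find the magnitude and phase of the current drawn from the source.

Step 1 — Angular frequency: ω = 2π·f = 2π·1.16e+04 = 7.288e+04 rad/s.
Step 2 — Component impedances:
  R: Z = R = 4640 Ω
  C: Z = 1/(jωC) = -j/(ω·C) = 0 - j420.9 Ω
Step 3 — Series combination: Z_total = R + C = 4640 - j420.9 Ω = 4659∠-5.2° Ω.
Step 4 — Source phasor: V = 31.8∠-60.0° V = 15.9 - j27.54 V.
Step 5 — Ohm's law: I = V / Z_total = (15.9 - j27.54) / (4640 - j420.9) = 0.003933 - j0.005579 A.
Step 6 — Convert to polar: |I| = 0.006825 A, ∠I = -54.8°.

I = 0.006825∠-54.8° A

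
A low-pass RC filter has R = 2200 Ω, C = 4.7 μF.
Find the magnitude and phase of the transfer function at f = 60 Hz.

Step 1 — Angular frequency: ω = 2π·60 = 377 rad/s.
Step 2 — Transfer function: H(jω) = 1/(1 + jωRC).
Step 3 — Denominator: 1 + jωRC = 1 + j·377·2200·4.7e-06 = 1 + j3.898.
Step 4 — H = 0.06175 - j0.2407.
Step 5 — Magnitude: |H| = 0.2485 (-12.1 dB); phase: φ = -75.6°.

|H| = 0.2485 (-12.1 dB), φ = -75.6°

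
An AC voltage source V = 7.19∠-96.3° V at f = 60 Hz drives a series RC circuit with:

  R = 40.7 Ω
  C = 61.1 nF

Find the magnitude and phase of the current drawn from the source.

Step 1 — Angular frequency: ω = 2π·f = 2π·60 = 377 rad/s.
Step 2 — Component impedances:
  R: Z = R = 40.7 Ω
  C: Z = 1/(jωC) = -j/(ω·C) = 0 - j4.341e+04 Ω
Step 3 — Series combination: Z_total = R + C = 40.7 - j4.341e+04 Ω = 4.341e+04∠-89.9° Ω.
Step 4 — Source phasor: V = 7.19∠-96.3° V = -0.789 - j7.147 V.
Step 5 — Ohm's law: I = V / Z_total = (-0.789 - j7.147) / (40.7 - j4.341e+04) = 0.0001646 - j1.833e-05 A.
Step 6 — Convert to polar: |I| = 0.0001656 A, ∠I = -6.4°.

I = 0.0001656∠-6.4° A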